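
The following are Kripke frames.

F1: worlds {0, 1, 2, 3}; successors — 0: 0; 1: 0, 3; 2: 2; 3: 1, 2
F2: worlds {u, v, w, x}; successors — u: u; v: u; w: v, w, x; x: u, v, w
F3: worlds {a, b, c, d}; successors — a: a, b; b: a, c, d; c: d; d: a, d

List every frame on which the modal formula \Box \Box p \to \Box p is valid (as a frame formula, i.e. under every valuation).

The schema corresponds to density: \forall x \forall y (Rxy \to \exists z (Rxz \wedge Rzy)).
F1: fails — R31 but no z with R3z and Rz1.
F2: ✓.
F3: fails — Rbc but no z with Rbz and Rzc.
Valid on: F2.

F2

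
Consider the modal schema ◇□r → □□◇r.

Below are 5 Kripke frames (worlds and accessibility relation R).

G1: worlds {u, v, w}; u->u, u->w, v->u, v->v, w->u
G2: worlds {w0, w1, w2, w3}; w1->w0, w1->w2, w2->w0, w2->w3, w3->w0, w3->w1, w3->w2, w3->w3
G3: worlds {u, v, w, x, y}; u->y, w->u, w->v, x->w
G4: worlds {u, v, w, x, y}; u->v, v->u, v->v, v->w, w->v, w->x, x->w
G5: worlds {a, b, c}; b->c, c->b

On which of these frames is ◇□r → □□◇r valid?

The schema corresponds to a generalized confluence (Geach) condition: ∀x ∀y ∀z ((xRy ∧ xR²z) → ∃w (yRw ∧ zRw)).
G1: satisfies the condition.
G2: fails — w1Rw0, w1R²w0 but no w with w0Rw and w0Rw.
G3: fails — wRu, wR²y but no t with uRt and yRt.
G4: fails — vRu, vR²x but no t with uRt and xRt.
G5: fails — bRc, bR²b but no w with cRw and bRw.
Valid on: G1.

G1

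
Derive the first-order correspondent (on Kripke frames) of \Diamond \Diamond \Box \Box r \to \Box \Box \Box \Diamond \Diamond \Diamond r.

This is a Sahlqvist (Geach-type) schema ◇^2□^2r → □^3◇^3r.
Minimal-valuation argument: fix x; take any y with xR^2y and any z with xR^3z. Set V(r) to the set of worlds R-reachable from y in exactly 2 steps. Then □^2r holds at y, so the antecedent holds at x; validity forces ◇^3r at z, giving a w with zR^3w and yR^2w.
First-order correspondent: \forall x \forall y \forall z ((x R^2 y \wedge x R^3 z) \to \exists w (y R^2 w \wedge z R^3 w)).

\forall x \forall y \forall z ((x R^2 y \wedge x R^3 z) \to \exists w (y R^2 w \wedge z R^3 w))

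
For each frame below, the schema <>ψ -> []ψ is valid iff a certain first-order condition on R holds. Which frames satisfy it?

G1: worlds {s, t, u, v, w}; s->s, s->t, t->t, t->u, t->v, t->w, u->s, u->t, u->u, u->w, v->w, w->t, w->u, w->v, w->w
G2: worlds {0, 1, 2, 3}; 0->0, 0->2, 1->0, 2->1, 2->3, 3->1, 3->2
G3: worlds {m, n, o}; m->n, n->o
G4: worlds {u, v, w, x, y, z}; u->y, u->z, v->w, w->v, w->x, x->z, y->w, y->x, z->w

The schema corresponds to partial functionality: forall x forall y forall z (Rxy & Rxz -> y = z).
G1: fails — s sees both s and t.
G2: fails — 0 sees both 0 and 2.
G3: holds.
G4: fails — u sees both y and z.

G3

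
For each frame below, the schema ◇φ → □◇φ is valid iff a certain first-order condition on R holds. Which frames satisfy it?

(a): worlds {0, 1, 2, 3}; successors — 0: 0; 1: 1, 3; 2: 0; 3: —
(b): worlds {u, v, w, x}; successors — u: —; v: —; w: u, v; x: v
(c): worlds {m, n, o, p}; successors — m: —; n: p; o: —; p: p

(c)

Frame correspondent (Sahlqvist): ∀x ∀y ∀z (Rxy ∧ Rxz → Ryz) — i.e. the Euclidean property.
(a): fails — R13 and R11 but not R31.
(b): fails — Rwu and Rwu but not Ruu.
(c): ✓.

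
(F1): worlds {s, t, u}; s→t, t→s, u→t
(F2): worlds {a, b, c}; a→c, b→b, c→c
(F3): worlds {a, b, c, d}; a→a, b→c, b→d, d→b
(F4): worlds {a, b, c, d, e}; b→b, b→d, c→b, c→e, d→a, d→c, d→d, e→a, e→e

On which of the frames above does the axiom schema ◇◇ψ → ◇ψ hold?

(F2)

Frame correspondent (Sahlqvist): ∀x ∀y ∀z (Rxy ∧ Ryz → Rxz) — i.e. transitivity.
(F1): fails — Rts and Rst but not Rtt.
(F2): holds.
(F3): fails — Rdb and Rbc but not Rdc.
(F4): fails — Rdc and Rcb but not Rdb.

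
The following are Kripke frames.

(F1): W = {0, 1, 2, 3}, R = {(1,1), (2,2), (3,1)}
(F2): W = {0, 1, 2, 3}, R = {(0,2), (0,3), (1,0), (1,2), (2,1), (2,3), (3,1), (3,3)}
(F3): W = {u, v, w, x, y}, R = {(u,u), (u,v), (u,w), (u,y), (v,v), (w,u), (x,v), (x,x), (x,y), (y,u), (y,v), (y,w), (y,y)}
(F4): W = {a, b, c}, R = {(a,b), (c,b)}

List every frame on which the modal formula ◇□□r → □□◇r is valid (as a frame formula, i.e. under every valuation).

This is the axiom for a generalized confluence (Geach) condition; its first-order frame correspondent is ∀x ∀y ∀z ((xRy ∧ xR²z) → ∃w (yR²w ∧ zRw)).
(F1): condition met.
(F2): fails — 1R0, 1R²1 but no w with 0R²w and 1Rw.
(F3): fails — uRv, uR²w but no t with vR²t and wRt.
(F4): condition met.
Valid on: (F1), (F4).

(F1), (F4)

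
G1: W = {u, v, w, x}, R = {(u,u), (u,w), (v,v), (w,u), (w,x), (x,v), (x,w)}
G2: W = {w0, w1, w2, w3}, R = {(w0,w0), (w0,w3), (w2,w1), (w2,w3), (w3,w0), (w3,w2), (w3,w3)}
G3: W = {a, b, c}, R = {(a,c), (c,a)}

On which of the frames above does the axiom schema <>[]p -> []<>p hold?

G3

Frame correspondent (Sahlqvist): forall x forall y forall z (Rxy & Rxz -> exists w (Ryw & Rzw)) — i.e. convergence.
G1: fails — Rxw and Rxv but w and v have no common successor.
G2: fails — Rw2w1 and Rw2w1 but w1 and w1 have no common successor.
G3: satisfies the condition.
Valid on: G3.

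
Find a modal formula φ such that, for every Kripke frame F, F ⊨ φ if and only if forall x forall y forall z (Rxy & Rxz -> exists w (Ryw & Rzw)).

◇□q → □◇q

A defining formula is ◇□q → □◇q (the .2 axiom).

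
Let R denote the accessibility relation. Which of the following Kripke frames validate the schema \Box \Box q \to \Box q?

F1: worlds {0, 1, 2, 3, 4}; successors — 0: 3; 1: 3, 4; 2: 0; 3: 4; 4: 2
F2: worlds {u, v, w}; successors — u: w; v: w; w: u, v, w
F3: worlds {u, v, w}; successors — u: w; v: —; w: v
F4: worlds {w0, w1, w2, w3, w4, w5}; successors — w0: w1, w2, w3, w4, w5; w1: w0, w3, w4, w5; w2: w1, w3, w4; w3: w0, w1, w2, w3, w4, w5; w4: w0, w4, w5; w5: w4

This is the axiom for density; its first-order frame correspondent is \forall x \forall y (Rxy \to \exists z (Rxz \wedge Rzy)).
F1: fails — R34 but no z with R3z and Rz4.
F2: satisfies the condition.
F3: fails — Ruw but no z with Ruz and Rzw.
F4: satisfies the condition.
Valid on: F2, F4.

F2, F4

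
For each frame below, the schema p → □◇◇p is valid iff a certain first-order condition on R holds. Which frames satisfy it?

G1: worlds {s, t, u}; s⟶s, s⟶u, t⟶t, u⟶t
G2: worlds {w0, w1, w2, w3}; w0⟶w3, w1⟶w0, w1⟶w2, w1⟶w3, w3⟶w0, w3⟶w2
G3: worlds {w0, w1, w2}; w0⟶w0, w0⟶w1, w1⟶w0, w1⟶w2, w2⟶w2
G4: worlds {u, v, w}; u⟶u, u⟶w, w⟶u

Frame correspondent (Sahlqvist): ∀x ∀z (xRz → ∃w (x = w ∧ zR²w)) — i.e. a generalized confluence (Geach) condition.
G1: fails — sRu but no w with s=w and uR²w.
G2: fails — w0Rw3 but no w with w0=w and w3R²w.
G3: fails — w1Rw2 but no w with w1=w and w2R²w.
G4: condition met.
Valid on: G4.

G4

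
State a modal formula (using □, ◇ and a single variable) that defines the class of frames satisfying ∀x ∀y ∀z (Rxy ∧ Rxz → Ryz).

◇q → □◇q

The condition is the Euclidean property. The 5 schema ◇q → □◇q defines it.
Suppose ◇q→□◇q is valid. Take Rxy, Rxz and set V(q)={y}. Then ◇q at x, so □◇q at x, so ◇q at z, so some w with Rzw has q; w=y, i.e. Rzy. By symmetry of the argument, Ryz.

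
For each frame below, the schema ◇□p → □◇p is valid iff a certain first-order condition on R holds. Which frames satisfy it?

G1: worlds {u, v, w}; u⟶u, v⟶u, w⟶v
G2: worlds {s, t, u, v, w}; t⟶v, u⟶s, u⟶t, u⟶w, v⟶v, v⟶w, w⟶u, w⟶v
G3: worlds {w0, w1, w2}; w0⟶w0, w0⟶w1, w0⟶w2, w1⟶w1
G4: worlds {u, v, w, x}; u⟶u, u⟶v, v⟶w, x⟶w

This is the axiom for convergence; its first-order frame correspondent is ∀x ∀y ∀z (Rxy ∧ Rxz → ∃w (Ryw ∧ Rzw)).
G1: satisfies the condition.
G2: fails — Ruw and Rus but w and s have no common successor.
G3: fails — Rw0w1 and Rw0w2 but w1 and w2 have no common successor.
G4: fails — Ruv and Ruu but v and u have no common successor.

G1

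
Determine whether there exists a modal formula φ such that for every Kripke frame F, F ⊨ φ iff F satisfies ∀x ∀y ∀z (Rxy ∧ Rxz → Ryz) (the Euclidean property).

Yes — defined by ◇p → □◇p

This is a Sahlqvist condition; the 5 axiom ◇p → □◇p defines it.
Suppose ◇p→□◇p is valid. Take Rxy, Rxz and set V(p)={y}. Then ◇p at x, so □◇p at x, so ◇p at z, so some w with Rzw has p; w=y, i.e. Rzy. By symmetry of the argument, Ryz.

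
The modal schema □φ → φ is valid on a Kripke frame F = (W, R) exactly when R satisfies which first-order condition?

reflexivity: ∀x Rxx

Suppose □φ→φ is valid. At any x set V(φ)={w : Rxw}. Then □φ holds at x, so φ holds at x, i.e. Rxx.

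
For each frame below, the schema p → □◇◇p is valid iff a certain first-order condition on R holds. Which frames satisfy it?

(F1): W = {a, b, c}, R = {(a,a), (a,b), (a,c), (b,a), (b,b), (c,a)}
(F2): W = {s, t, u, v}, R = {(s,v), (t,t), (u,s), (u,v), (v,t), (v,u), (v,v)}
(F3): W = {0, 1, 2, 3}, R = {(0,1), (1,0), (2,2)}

This is the axiom for a generalized confluence (Geach) condition; its first-order frame correspondent is ∀x ∀z (xRz → ∃w (x = w ∧ zR²w)).
(F1): ✓.
(F2): fails — vRt but no w with v=w and tR²w.
(F3): fails — 0R1 but no w with 0=w and 1R²w.

(F1)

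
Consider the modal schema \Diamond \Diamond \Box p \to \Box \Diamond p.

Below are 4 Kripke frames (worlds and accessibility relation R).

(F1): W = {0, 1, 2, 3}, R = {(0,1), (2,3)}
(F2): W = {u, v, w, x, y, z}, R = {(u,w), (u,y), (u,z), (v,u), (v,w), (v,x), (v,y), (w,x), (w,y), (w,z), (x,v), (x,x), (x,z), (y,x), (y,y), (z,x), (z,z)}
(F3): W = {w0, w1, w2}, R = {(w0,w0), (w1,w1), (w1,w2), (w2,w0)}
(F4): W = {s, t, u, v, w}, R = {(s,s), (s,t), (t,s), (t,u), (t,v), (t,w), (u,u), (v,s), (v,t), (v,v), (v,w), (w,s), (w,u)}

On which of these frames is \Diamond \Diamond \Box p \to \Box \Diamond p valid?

Frame correspondent (Sahlqvist): \forall x \forall y \forall z ((x R^2 y \wedge xRz) \to \exists w (yRw \wedge zRw)) — i.e. a generalized confluence (Geach) condition.
(F1): satisfies the condition.
(F2): satisfies the condition.
(F3): fails — w1R²w0, w1Rw1 but no w with w0Rw and w1Rw.
(F4): fails — sR²u, sRs but no w* with uRw* and sRw*.
Valid on: (F1), (F2).

(F1), (F2)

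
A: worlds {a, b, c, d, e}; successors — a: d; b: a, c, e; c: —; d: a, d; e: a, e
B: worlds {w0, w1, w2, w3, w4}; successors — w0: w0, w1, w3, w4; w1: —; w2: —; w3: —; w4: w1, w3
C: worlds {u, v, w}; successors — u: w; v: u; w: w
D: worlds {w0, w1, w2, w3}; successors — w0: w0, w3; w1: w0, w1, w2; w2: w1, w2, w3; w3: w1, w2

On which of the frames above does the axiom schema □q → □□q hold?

B

The schema corresponds to transitivity: ∀x ∀y ∀z (Rxy ∧ Ryz → Rxz).
A: fails — Rea and Rad but not Red.
B: holds.
C: fails — Rvu and Ruw but not Rvw.
D: fails — Rw1w0 and Rw0w3 but not Rw1w3.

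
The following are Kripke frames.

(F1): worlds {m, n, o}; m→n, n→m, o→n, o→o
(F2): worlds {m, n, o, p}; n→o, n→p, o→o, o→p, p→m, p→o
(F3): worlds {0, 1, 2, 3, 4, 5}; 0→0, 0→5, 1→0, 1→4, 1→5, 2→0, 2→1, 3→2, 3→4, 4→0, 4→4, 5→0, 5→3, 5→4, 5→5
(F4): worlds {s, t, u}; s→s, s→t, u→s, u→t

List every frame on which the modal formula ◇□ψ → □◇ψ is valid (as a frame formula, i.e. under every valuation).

Frame correspondent (Sahlqvist): ∀x ∀y ∀z (Rxy ∧ Rxz → ∃w (Ryw ∧ Rzw)) — i.e. convergence.
(F1): fails — Roo and Ron but o and n have no common successor.
(F2): fails — Rpm and Rpm but m and m have no common successor.
(F3): fails — R53 and R50 but 3 and 0 have no common successor.
(F4): fails — Rss and Rst but s and t have no common successor.

none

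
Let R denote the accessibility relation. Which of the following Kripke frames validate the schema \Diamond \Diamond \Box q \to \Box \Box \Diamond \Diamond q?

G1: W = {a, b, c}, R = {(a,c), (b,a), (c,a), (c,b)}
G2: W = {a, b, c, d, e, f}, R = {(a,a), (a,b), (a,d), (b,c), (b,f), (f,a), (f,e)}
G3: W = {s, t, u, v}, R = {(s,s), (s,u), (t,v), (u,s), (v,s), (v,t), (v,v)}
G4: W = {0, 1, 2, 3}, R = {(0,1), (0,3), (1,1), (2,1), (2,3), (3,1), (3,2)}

G4

This is the axiom for a generalized confluence (Geach) condition; its first-order frame correspondent is \forall x \forall y \forall z ((x R^2 y \wedge x R^2 z) \to \exists w (yRw \wedge z R^2 w)).
G1: fails — aR²a, aR²a but no w with aRw and aR²w.
G2: fails — aR²a, aR²c but no w with aRw and cR²w.
G3: fails — tR²t, tR²s but no w with tRw and sR²w.
G4: satisfies the condition.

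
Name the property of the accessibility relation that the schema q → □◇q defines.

This schema is the B axiom.
It corresponds to symmetry: ∀x ∀y (Rxy → Ryx).

Symmetry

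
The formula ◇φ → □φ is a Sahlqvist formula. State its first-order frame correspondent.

partial functionality: ∀x ∀y ∀z (Rxy ∧ Rxz → y = z)

Suppose ◇φ→□φ is valid. Take Rxy, Rxz and set V(φ)={y}. Then ◇φ at x, so □φ at x, so φ at z, i.e. z=y.
Conversely, any frame satisfying ∀x ∀y ∀z (Rxy ∧ Rxz → y = z) validates the schema.
Frame condition: ∀x ∀y ∀z (Rxy ∧ Rxz → y = z).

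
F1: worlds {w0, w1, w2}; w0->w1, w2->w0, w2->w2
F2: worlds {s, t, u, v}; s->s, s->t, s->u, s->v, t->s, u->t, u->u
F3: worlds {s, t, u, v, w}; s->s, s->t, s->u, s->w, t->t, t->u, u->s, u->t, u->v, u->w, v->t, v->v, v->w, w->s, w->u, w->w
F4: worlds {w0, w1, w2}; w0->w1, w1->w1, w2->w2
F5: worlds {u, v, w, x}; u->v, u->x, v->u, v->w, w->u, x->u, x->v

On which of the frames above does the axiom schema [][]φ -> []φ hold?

F2, F3, F4

This is the axiom for density; its first-order frame correspondent is forall x forall y (Rxy -> exists z (Rxz & Rzy)).
F1: fails — Rw0w1 but no z with Rw0z and Rzw1.
F2: satisfies the condition.
F3: satisfies the condition.
F4: satisfies the condition.
F5: fails — Rwu but no z with Rwz and Rzu.
Valid on: F2, F3, F4.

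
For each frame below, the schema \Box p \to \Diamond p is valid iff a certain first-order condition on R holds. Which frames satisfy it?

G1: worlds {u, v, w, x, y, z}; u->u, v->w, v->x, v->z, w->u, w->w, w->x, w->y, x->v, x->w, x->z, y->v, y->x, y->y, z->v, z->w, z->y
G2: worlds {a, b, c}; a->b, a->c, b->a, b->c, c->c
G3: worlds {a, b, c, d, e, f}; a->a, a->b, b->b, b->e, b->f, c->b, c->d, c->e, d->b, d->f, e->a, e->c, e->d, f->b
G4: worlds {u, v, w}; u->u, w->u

The schema corresponds to seriality: \forall x \exists y Rxy.
G1: condition met.
G2: condition met.
G3: condition met.
G4: fails — world v has no successor.

G1, G2, G3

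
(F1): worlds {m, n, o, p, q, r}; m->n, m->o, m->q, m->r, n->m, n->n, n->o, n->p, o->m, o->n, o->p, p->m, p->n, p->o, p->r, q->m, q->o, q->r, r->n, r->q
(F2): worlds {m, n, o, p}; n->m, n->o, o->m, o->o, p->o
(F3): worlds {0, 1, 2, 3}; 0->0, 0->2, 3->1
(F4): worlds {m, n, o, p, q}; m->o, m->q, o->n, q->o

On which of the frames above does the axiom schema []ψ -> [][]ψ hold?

The schema corresponds to transitivity: forall x forall y forall z (Rxy & Ryz -> Rxz).
(F1): fails — Rom and Rmr but not Ror.
(F2): fails — Rpo and Rom but not Rpm.
(F3): condition met.
(F4): fails — Rqo and Ron but not Rqn.

(F3)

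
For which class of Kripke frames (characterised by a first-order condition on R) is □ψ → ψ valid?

This schema is the T axiom.
Its frame correspondent is reflexivity — ∀x Rxx.

Reflexivity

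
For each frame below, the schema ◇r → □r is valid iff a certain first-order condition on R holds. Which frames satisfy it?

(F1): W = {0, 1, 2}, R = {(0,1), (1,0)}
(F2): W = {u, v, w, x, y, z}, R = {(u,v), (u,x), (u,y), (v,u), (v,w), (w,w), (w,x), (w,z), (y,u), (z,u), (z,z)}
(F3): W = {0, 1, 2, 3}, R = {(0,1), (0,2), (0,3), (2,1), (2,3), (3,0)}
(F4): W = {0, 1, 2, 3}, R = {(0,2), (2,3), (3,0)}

This is the axiom for partial functionality; its first-order frame correspondent is ∀x ∀y ∀z (Rxy ∧ Rxz → y = z).
(F1): ✓.
(F2): fails — u sees both v and x.
(F3): fails — 0 sees both 1 and 2.
(F4): ✓.

(F1), (F4)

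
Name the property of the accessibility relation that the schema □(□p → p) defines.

Suppose □(□p→p) is valid. Take Rxy and set V(p)={w : Ryw}. Then at y, □p holds; since □(□p→p) at x, □p→p at y, so p at y, i.e. Ryy.

shift-reflexivity: ∀x ∀y (Rxy → Ryy)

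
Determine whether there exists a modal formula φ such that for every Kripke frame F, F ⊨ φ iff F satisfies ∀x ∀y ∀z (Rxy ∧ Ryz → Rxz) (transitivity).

Yes: it is transitivity, defined by the 4 schema □r → □□r.
Suppose □r→□□r is valid. Take Rxy, Ryz and set V(r)={w : Rxw}. Then □r at x, so □□r at x, so □r at y, so r at z, i.e. Rxz.

Yes — defined by □r → □□r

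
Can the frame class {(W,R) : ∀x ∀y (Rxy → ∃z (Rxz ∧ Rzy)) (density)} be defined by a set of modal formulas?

Definable; □□r → □r defines it

The condition is density. A defining modal formula is □□r → □r.
Suppose □□r→□r is valid. Take Rxy and set V(r)={w : xR²w}. Then □□r at x, so □r at x, so r at y, i.e. ∃z(Rxz∧Rzy).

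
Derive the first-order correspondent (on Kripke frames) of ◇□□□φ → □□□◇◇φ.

This is a Sahlqvist (Geach-type) schema ◇^1□^3φ → □^3◇^2φ.
Minimal-valuation argument: fix x; take any y with xR^1y and any z with xR^3z. Set V(φ) to the set of worlds R-reachable from y in exactly 3 steps. Then □^3φ holds at y, so the antecedent holds at x; validity forces ◇^2φ at z, giving a w with zR^2w and yR^3w.
First-order correspondent: ∀x ∀y ∀z ((xRy ∧ xR³z) → ∃w (yR³w ∧ zR²w)).

∀x ∀y ∀z ((xRy ∧ xR³z) → ∃w (yR³w ∧ zR²w))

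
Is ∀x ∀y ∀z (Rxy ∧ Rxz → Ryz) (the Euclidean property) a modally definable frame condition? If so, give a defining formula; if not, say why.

Yes: it is the Euclidean property, defined by the 5 schema ◇p → □◇p.
Suppose ◇p→□◇p is valid. Take Rxy, Rxz and set V(p)={y}. Then ◇p at x, so □◇p at x, so ◇p at z, so some w with Rzw has p; w=y, i.e. Rzy. By symmetry of the argument, Ryz.

Yes, by ◇p → □◇p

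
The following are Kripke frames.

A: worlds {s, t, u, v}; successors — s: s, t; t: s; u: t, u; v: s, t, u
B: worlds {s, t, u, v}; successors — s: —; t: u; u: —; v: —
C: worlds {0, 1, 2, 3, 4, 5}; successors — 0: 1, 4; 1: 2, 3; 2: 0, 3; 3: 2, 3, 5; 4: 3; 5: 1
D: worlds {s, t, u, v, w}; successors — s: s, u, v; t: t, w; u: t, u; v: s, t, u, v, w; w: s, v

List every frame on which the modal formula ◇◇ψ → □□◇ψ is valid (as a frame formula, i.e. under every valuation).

B

This is the axiom for a generalized confluence (Geach) condition; its first-order frame correspondent is ∀x ∀y ∀z ((xR²y ∧ xR²z) → ∃w (y = w ∧ zRw)).
A: fails — sR²t, sR²t but no w with t=w and tRw.
B: condition met.
C: fails — 0R²2, 0R²2 but no w with 2=w and 2Rw.
D: fails — sR²s, sR²t but no w* with s=w* and tRw*.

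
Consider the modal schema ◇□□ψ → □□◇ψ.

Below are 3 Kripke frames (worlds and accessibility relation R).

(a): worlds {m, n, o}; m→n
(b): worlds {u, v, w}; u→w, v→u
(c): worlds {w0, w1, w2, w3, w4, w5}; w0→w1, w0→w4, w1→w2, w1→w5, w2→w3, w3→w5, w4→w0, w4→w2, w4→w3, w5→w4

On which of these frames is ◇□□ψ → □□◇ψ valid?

Frame correspondent (Sahlqvist): ∀x ∀y ∀z ((xRy ∧ xR²z) → ∃w (yR²w ∧ zRw)) — i.e. a generalized confluence (Geach) condition.
(a): holds.
(b): fails — vRu, vR²w but no t with uR²t and wRt.
(c): fails — w0Rw1, w0R²w3 but no w with w1R²w and w3Rw.

(a)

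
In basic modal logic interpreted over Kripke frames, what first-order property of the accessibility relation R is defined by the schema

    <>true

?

seriality: forall x exists y Rxy

This schema is equivalent to the D axiom □A → ◇A.
It corresponds to seriality: forall x exists y Rxy.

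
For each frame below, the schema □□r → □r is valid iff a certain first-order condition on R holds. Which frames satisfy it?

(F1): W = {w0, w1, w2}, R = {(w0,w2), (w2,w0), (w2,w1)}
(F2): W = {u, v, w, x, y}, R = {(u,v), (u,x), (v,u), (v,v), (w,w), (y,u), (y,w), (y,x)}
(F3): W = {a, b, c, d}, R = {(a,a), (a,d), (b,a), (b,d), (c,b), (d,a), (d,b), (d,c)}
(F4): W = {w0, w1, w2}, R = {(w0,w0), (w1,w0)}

(F4)

This is the axiom for density; its first-order frame correspondent is ∀x ∀y (Rxy → ∃z (Rxz ∧ Rzy)).
(F1): fails — Rw0w2 but no z with Rw0z and Rzw2.
(F2): fails — Rux but no z with Ruz and Rzx.
(F3): fails — Rdc but no z with Rdz and Rzc.
(F4): condition met.
Valid on: (F4).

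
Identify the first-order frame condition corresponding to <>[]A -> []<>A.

Suppose ◇□A→□◇A is valid. Take Rxy, Rxz and set V(A)={w : Ryw}. Then □A at y so ◇□A at x, so □◇A at x, so ◇A at z, giving w with Rzw and Ryw.

Convergence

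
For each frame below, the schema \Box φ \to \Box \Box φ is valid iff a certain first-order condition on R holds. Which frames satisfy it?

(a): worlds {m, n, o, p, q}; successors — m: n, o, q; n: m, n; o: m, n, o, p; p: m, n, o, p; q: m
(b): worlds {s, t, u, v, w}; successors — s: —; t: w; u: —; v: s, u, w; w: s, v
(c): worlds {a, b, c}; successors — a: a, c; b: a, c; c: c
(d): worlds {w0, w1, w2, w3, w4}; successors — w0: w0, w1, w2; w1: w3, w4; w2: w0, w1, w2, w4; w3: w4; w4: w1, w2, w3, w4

(c)

This is the axiom for transitivity; its first-order frame correspondent is \forall x \forall y \forall z (Rxy \wedge Ryz \to Rxz).
(a): fails — Rom and Rmq but not Roq.
(b): fails — Rvw and Rwv but not Rvv.
(c): holds.
(d): fails — Rw2w4 and Rw4w3 but not Rw2w3.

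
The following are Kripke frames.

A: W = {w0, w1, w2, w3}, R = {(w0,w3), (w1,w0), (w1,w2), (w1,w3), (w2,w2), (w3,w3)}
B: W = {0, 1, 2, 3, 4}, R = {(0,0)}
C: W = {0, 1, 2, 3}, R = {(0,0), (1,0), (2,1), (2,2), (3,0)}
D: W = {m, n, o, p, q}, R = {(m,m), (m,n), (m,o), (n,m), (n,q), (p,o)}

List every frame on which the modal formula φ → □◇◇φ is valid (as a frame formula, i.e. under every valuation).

This is the axiom for a generalized confluence (Geach) condition; its first-order frame correspondent is ∀x ∀z (xRz → ∃w (x = w ∧ zR²w)).
A: fails — w0Rw3 but no w with w0=w and w3R²w.
B: holds.
C: fails — 1R0 but no w with 1=w and 0R²w.
D: fails — mRo but no w with m=w and oR²w.
Valid on: B.

B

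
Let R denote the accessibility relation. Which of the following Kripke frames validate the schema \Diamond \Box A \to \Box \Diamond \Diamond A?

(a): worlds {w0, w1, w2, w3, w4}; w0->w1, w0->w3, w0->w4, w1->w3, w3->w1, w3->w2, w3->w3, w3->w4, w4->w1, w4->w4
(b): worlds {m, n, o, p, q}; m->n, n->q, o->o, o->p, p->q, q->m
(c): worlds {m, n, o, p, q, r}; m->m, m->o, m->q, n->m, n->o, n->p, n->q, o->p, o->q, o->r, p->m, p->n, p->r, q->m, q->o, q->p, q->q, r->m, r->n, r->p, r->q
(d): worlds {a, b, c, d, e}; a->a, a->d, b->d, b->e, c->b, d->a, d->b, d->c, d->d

(c)

This is the axiom for a generalized confluence (Geach) condition; its first-order frame correspondent is \forall x \forall y \forall z ((xRy \wedge xRz) \to \exists w (yRw \wedge z R^2 w)).
(a): fails — w3Rw1, w3Rw2 but no w with w1Rw and w2R²w.
(b): fails — mRn, mRn but no w with nRw and nR²w.
(c): satisfies the condition.
(d): fails — bRd, bRe but no w with dRw and eR²w.
Valid on: (c).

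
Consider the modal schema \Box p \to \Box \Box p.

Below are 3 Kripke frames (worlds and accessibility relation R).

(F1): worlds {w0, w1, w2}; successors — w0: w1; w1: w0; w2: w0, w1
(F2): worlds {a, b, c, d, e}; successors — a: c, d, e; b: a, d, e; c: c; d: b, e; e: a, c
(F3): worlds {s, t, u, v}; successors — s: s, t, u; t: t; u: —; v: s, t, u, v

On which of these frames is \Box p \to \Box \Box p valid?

(F3)

The schema corresponds to transitivity: \forall x \forall y \forall z (Rxy \wedge Ryz \to Rxz).
(F1): fails — Rw0w1 and Rw1w0 but not Rw0w0.
(F2): fails — Rde and Rea but not Rda.
(F3): ✓.
Valid on: (F3).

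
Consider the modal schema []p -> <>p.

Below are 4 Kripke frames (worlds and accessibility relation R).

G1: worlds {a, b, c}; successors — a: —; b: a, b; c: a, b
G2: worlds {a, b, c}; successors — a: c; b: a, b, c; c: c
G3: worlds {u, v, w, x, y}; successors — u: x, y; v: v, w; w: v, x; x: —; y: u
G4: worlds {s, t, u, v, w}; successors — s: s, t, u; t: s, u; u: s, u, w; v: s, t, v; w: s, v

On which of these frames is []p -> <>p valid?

The schema corresponds to seriality: forall x exists y Rxy.
G1: fails — world a has no successor.
G2: condition met.
G3: fails — world x has no successor.
G4: condition met.
Valid on: G2, G4.

G2, G4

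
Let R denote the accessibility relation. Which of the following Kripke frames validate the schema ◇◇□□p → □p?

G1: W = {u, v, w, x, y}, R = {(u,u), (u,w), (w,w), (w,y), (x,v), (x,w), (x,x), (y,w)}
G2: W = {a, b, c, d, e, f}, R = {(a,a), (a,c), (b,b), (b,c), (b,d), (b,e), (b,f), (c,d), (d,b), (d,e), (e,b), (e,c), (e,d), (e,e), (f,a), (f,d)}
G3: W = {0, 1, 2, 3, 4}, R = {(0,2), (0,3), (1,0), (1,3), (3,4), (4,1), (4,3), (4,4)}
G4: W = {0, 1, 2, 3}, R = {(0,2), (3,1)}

Frame correspondent (Sahlqvist): ∀x ∀y ∀z ((xR²y ∧ xRz) → ∃w (yR²w ∧ z = w)) — i.e. a generalized confluence (Geach) condition.
G1: fails — uR²w, uRu but no t with wR²t and u=t.
G2: fails — aR²c, aRa but no w with cR²w and a=w.
G3: fails — 0R²4, 0R2 but no w with 4R²w and 2=w.
G4: holds.

G4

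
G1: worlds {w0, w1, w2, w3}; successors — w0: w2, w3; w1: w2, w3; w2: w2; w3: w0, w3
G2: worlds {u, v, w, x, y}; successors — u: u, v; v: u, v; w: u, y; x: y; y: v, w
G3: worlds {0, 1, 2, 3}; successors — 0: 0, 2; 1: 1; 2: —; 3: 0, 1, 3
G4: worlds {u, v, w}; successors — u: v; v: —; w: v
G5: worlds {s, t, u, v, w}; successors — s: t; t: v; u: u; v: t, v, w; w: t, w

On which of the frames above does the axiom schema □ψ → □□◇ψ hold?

This is the axiom for a generalized confluence (Geach) condition; its first-order frame correspondent is ∀x ∀z (xR²z → ∃w (xRw ∧ zRw)).
G1: fails — w3R²w2 but no w with w3Rw and w2Rw.
G2: fails — xR²v but no t with xRt and vRt.
G3: fails — 0R²2 but no w with 0Rw and 2Rw.
G4: ✓.
G5: fails — tR²w but no w* with tRw* and wRw*.

G4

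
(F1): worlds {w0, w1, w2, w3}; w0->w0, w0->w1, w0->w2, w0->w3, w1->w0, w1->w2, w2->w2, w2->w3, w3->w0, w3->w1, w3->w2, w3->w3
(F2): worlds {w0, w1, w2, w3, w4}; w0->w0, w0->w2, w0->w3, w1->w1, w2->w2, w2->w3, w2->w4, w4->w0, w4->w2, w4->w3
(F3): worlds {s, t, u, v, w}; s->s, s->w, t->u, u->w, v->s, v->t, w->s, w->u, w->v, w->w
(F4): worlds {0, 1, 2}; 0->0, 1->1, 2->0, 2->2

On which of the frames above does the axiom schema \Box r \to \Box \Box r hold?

(F4)

This is the axiom for transitivity; its first-order frame correspondent is \forall x \forall y \forall z (Rxy \wedge Ryz \to Rxz).
(F1): fails — Rw1w2 and Rw2w3 but not Rw1w3.
(F2): fails — Rw2w4 and Rw4w0 but not Rw2w0.
(F3): fails — Ruw and Rwu but not Ruu.
(F4): satisfies the condition.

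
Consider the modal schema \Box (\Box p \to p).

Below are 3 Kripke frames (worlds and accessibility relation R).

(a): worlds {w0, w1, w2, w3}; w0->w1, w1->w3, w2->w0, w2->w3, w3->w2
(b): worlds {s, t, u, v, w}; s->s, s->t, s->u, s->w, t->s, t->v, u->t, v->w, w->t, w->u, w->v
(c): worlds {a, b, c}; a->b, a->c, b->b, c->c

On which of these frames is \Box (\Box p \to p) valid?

This is the axiom for shift-reflexivity; its first-order frame correspondent is \forall x \forall y (Rxy \to Ryy).
(a): fails — Rw3w2 but not Rw2w2.
(b): fails — Rwt but not Rtt.
(c): satisfies the condition.

(c)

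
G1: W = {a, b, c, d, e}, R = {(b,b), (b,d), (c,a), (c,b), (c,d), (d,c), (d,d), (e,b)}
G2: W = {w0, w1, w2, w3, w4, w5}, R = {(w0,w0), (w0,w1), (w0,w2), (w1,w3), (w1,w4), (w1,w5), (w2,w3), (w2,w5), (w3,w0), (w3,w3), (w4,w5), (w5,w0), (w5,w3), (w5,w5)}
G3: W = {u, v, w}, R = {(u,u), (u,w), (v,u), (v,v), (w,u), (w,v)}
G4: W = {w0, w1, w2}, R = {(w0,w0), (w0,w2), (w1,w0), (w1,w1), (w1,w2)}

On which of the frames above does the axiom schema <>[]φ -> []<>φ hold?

This is the axiom for convergence; its first-order frame correspondent is forall x forall y forall z (Rxy & Rxz -> exists w (Ryw & Rzw)).
G1: fails — Rcd and Rca but d and a have no common successor.
G2: fails — Rw0w1 and Rw0w0 but w1 and w0 have no common successor.
G3: holds.
G4: fails — Rw0w2 and Rw0w2 but w2 and w2 have no common successor.

G3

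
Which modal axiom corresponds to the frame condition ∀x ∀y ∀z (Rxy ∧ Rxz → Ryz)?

◇q → □◇q

A defining formula is ◇q → □◇q (the 5 axiom).
Suppose ◇q→□◇q is valid. Take Rxy, Rxz and set V(q)={y}. Then ◇q at x, so □◇q at x, so ◇q at z, so some w with Rzw has q; w=y, i.e. Rzy. By symmetry of the argument, Ryz.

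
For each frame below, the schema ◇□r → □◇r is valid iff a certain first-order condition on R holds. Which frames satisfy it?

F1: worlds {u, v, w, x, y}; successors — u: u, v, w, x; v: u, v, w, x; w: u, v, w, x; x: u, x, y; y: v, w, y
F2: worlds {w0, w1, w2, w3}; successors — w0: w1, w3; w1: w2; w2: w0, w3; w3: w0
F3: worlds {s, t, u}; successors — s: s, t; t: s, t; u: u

Frame correspondent (Sahlqvist): ∀x ∀y ∀z (Rxy ∧ Rxz → ∃w (Ryw ∧ Rzw)) — i.e. convergence.
F1: holds.
F2: fails — Rw0w1 and Rw0w3 but w1 and w3 have no common successor.
F3: holds.

F1, F3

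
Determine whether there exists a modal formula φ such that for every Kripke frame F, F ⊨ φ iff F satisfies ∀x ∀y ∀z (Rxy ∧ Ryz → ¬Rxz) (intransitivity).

No

Any modally definable frame class is closed under surjective bounded morphisms.
The 5-cycle (worlds s,t,u,v,w with s→t→u→v→w→s) is intransitive. Mapping every world to a single reflexive point • is a surjective bounded morphism; the reflexive point is not intransitive (R••∧R•• but R••).
So no modal formula (or set of formulas) defines exactly the intransitive frames.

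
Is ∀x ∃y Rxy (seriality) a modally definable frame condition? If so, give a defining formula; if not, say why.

Yes — defined by □q → ◇q

This is a Sahlqvist condition; the D axiom □q → ◇q defines it.
Suppose □q→◇q is valid. At any x set V(q)=W. Then □q at x, so ◇q at x, so x has a successor.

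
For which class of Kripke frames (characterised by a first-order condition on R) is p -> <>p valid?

reflexivity

Replacing p by ¬p and contraposing gives the equivalent schema □p → p.
Suppose □p→p is valid. At any x set V(p)={w : Rxw}. Then □p holds at x, so p holds at x, i.e. Rxx.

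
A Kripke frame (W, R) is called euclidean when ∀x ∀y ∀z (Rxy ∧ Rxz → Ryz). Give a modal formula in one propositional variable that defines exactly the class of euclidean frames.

A defining formula is ◇p → □◇p (the 5 axiom).
Suppose ◇p→□◇p is valid. Take Rxy, Rxz and set V(p)={y}. Then ◇p at x, so □◇p at x, so ◇p at z, so some w with Rzw has p; w=y, i.e. Rzy. By symmetry of the argument, Ryz.

◇p → □◇p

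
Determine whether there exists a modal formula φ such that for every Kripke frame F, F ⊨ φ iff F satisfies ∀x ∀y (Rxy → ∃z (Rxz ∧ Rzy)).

The condition is density. A defining modal formula is □□p → □p.
Suppose □□p→□p is valid. Take Rxy and set V(p)={w : xR²w}. Then □□p at x, so □p at x, so p at y, i.e. ∃z(Rxz∧Rzy).

Yes — defined by □□p → □p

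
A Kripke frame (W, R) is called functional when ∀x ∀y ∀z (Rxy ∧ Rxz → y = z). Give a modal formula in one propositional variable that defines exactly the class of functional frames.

◇s → □s

This is partial functionality; the standard corresponding axiom is CD: ◇s → □s.
Suppose ◇s→□s is valid. Take Rxy, Rxz and set V(s)={y}. Then ◇s at x, so □s at x, so s at z, i.e. z=y.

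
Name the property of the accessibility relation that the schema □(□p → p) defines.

This schema is the T□ axiom.
Its frame correspondent is shift-reflexivity — ∀x ∀y (Rxy → Ryy).

shift-reflexivity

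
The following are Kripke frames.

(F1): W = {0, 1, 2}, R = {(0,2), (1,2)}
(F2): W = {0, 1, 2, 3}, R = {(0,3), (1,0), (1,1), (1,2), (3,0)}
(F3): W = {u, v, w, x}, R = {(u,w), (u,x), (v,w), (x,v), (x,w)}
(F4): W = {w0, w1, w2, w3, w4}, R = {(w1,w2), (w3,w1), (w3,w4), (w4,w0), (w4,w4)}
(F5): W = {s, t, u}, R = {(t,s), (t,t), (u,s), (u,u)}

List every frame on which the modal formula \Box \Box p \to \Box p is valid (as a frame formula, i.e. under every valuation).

This is the axiom for density; its first-order frame correspondent is \forall x \forall y (Rxy \to \exists z (Rxz \wedge Rzy)).
(F1): fails — R12 but no z with R1z and Rz2.
(F2): fails — R03 but no z with R0z and Rz3.
(F3): fails — Rvw but no z with Rvz and Rzw.
(F4): fails — Rw1w2 but no z with Rw1z and Rzw2.
(F5): ✓.
Valid on: (F5).

(F5)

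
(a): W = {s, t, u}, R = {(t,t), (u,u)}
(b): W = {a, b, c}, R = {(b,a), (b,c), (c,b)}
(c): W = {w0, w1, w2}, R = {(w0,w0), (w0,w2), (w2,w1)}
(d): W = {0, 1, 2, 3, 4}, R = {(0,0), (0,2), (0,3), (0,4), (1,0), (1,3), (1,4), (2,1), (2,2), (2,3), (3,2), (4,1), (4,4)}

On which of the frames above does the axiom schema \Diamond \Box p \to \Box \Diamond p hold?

(a)

Frame correspondent (Sahlqvist): \forall x \forall y \forall z (Rxy \wedge Rxz \to \exists w (Ryw \wedge Rzw)) — i.e. convergence.
(a): ✓.
(b): fails — Rba and Rba but a and a have no common successor.
(c): fails — Rw0w2 and Rw0w0 but w2 and w0 have no common successor.
(d): fails — R04 and R03 but 4 and 3 have no common successor.
Valid on: (a).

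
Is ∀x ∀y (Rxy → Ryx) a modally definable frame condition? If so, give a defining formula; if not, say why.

The condition is symmetry. A defining modal formula is r → □◇r.
Suppose r→□◇r is valid. Take Rxy and set V(r)={x}. Then r at x, so □◇r at x, so ◇r at y, so some z with Ryz has r; z=x, i.e. Ryx.

Yes — defined by r → □◇r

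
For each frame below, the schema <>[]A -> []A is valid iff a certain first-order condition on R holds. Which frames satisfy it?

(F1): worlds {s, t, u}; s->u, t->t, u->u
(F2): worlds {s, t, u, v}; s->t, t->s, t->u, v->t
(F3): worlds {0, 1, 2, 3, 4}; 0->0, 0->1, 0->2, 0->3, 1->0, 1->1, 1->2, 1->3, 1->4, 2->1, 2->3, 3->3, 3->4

(F1)

Frame correspondent (Sahlqvist): forall x forall y forall z (Rxy & Rxz -> Ryz) — i.e. the Euclidean property.
(F1): satisfies the condition.
(F2): fails — Rst and Rst but not Rtt.
(F3): fails — R02 and R00 but not R20.
Valid on: (F1).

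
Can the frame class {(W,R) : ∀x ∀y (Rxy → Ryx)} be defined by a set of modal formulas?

Yes — defined by p → □◇p

This is a Sahlqvist condition; the B axiom p → □◇p defines it.
Suppose p→□◇p is valid. Take Rxy and set V(p)={x}. Then p at x, so □◇p at x, so ◇p at y, so some z with Ryz has p; z=x, i.e. Ryx.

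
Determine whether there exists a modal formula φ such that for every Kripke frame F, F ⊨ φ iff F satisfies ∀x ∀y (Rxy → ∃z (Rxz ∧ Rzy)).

The condition is density. A defining modal formula is □□q → □q.
Suppose □□q→□q is valid. Take Rxy and set V(q)={w : xR²w}. Then □□q at x, so □q at x, so q at y, i.e. ∃z(Rxz∧Rzy).

Yes, by □□q → □q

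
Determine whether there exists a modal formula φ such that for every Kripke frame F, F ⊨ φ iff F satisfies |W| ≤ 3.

If a class were modally definable it would be closed under disjoint unions (Goldblatt–Thomason).
Any modal formula valid on each of 4 disjoint one-world frames is valid on their disjoint union (validity is preserved under disjoint unions). Each one-world frame has |W|=1≤3, but the union has |W|=4.
Hence having at most 3 worlds is not modally definable.

No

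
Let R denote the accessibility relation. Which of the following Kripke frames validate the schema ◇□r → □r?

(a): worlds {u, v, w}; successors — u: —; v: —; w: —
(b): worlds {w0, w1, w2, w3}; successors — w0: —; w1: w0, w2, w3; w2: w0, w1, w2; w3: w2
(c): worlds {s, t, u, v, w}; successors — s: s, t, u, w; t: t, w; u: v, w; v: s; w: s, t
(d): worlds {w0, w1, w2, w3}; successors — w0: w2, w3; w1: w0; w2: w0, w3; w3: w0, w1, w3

Frame correspondent (Sahlqvist): ∀x ∀y ∀z (Rxy ∧ Rxz → Ryz) — i.e. the Euclidean property.
(a): holds.
(b): fails — Rw1w2 and Rw1w3 but not Rw2w3.
(c): fails — Rsw and Rsw but not Rww.
(d): fails — Rw0w2 and Rw0w2 but not Rw2w2.
Valid on: (a).

(a)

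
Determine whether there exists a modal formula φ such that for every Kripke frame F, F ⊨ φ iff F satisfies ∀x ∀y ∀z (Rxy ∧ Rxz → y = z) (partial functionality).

Definable; ◇p → □p defines it

Yes: it is partial functionality, defined by the CD schema ◇p → □p.
Suppose ◇p→□p is valid. Take Rxy, Rxz and set V(p)={y}. Then ◇p at x, so □p at x, so p at z, i.e. z=y.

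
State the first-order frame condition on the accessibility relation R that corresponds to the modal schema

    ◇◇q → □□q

This is a Sahlqvist (Geach-type) schema ◇^2□^0q → □^2◇^0q.
First-order correspondent: ∀x ∀y ∀z ((xR²y ∧ xR²z) → ∃w (y = w ∧ z = w)).

∀x ∀y ∀z ((xR²y ∧ xR²z) → ∃w (y = w ∧ z = w))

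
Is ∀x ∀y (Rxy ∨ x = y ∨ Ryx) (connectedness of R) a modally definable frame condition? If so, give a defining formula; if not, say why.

Modal frame validity is preserved under disjoint unions.
Take 4 disjoint single-world reflexive frames: each is trivially connected, but their disjoint union has 4 worlds with no edge between distinct components, so it is not connected.
So the class is not modally definable.

No — not modally definable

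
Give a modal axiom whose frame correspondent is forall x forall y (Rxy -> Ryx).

q → □◇q

A defining formula is q → □◇q (the B axiom).
Suppose q→□◇q is valid. Take Rxy and set V(q)={x}. Then q at x, so □◇q at x, so ◇q at y, so some z with Ryz has q; z=x, i.e. Ryx.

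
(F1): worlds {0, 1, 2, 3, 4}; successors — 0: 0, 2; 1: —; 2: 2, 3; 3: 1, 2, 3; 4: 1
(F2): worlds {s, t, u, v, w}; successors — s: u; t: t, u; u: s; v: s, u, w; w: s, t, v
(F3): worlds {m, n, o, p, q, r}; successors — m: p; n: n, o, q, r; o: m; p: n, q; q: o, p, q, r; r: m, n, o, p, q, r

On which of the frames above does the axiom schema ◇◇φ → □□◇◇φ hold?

The schema corresponds to a generalized confluence (Geach) condition: ∀x ∀y ∀z ((xR²y ∧ xR²z) → ∃w (y = w ∧ zR²w)).
(F1): fails — 0R²0, 0R²2 but no w with 0=w and 2R²w.
(F2): fails — tR²s, tR²u but no w* with s=w* and uR²w*.
(F3): fails — nR²m, nR²m but no w with m=w and mR²w.
Valid on no frame.

none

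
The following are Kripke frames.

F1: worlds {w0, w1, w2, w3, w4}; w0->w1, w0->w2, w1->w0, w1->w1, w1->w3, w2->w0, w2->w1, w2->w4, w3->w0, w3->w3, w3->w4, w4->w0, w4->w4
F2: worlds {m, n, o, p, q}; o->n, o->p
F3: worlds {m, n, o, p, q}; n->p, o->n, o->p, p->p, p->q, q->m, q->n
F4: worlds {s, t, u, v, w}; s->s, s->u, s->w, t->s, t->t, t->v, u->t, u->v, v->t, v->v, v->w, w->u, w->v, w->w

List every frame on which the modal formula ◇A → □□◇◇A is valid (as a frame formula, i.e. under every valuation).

This is the axiom for a generalized confluence (Geach) condition; its first-order frame correspondent is ∀x ∀y ∀z ((xRy ∧ xR²z) → ∃w (y = w ∧ zR²w)).
F1: fails — w0Rw2, w0R²w0 but no w with w2=w and w0R²w.
F2: condition met.
F3: fails — oRn, oR²q but no w with n=w and qR²w.
F4: fails — sRs, sR²w but no w* with s=w* and wR²w*.
Valid on: F2.

F2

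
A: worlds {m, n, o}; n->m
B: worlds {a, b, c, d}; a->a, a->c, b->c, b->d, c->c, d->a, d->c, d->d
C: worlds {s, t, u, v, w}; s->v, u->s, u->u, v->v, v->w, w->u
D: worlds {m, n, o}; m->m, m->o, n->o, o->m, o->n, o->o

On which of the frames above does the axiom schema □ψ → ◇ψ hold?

Frame correspondent (Sahlqvist): ∀x ∃y Rxy — i.e. seriality.
A: fails — world m has no successor.
B: ✓.
C: fails — world t has no successor.
D: ✓.

B, D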